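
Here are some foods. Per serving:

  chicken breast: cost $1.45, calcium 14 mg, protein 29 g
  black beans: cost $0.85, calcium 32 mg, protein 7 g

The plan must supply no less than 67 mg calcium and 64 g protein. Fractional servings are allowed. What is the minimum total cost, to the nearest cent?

Minimising a linear cost over {calcium ≥ 67, protein ≥ 64, servings ≥ 0} — the optimum is at a vertex, using one or two foods.
chicken breast only: max(67/14, 64/29) = 4.786 servings → $6.94.
black beans only: max(67/32, 64/7) = 9.143 servings → $7.77.
chicken breast + black beans with both tight: 1.902 servings and 1.261 servings → $3.83.
The minimum over all feasible corners is $3.83.

$3.83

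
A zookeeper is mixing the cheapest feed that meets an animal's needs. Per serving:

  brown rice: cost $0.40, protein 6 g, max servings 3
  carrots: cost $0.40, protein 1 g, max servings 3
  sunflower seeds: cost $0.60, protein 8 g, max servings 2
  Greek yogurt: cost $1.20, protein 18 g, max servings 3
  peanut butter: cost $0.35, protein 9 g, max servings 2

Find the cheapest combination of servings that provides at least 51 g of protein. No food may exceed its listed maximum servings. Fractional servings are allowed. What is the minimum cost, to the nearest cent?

$2.90

Cost per g of protein: peanut butter $0.0389, brown rice $0.0667, Greek yogurt $0.0667, sunflower seeds $0.0750, carrots $0.4000.
Take 2 servings of peanut butter: +18.0 g protein for $0.70 (total $0.70, still need 33.0 g).
Take 3 servings of brown rice: +18.0 g protein for $1.20 (total $1.90, still need 15.0 g).
Take 0.8333 servings of Greek yogurt: +15.0 g protein for $1.00 (total $2.90, still need 0.0 g).
Greedy by cheapest-per-g is optimal for a single linear constraint, so the minimum cost is $2.90.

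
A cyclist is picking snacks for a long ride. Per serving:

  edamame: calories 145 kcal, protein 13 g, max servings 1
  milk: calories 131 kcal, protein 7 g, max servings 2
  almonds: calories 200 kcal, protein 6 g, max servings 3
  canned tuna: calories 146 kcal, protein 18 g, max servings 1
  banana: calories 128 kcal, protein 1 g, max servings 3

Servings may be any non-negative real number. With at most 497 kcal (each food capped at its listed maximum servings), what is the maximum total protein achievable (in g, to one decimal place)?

42.0 g

Protein per kcal: canned tuna 0.1233, edamame 0.08966, milk 0.05344, almonds 0.03, banana 0.007812.
Take 1 serving of canned tuna: uses 146 kcal, +18.0 g protein (running total 18.0 g).
Take 1 serving of edamame: uses 145 kcal, +13.0 g protein (running total 31.0 g).
Take 1.573 servings of milk: uses 206 kcal, +11.0 g protein (running total 42.0 g).
Filling greedily by protein-per-kcal is optimal for one linear limit, giving 42.0 g.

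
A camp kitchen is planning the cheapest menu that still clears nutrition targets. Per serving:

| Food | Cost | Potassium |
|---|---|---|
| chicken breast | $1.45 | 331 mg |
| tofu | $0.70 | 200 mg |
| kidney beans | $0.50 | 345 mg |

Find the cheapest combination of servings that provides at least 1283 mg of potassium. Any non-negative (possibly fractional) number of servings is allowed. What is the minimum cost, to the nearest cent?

$1.86

Cost per mg of potassium: kidney beans $0.0014, tofu $0.0035, chicken breast $0.0044.
With no serving limits, use only kidney beans: 1283 mg / 345 mg = 3.719 servings × $0.50 = $1.86.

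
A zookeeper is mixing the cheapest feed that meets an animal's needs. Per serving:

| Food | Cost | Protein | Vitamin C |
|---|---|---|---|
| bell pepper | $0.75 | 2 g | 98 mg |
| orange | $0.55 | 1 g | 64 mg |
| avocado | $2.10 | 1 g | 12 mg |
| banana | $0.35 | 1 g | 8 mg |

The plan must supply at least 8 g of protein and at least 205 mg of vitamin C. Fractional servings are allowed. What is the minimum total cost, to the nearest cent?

Check every corner: each single food scaled to meet both minima, and each pair solved so both constraints bind.
bell pepper only: max(8/2, 205/98) = 4 servings → $3.00.
orange only: max(8/1, 205/64) = 8 servings → $4.40.
avocado only: max(8/1, 205/12) = 17.08 servings → $35.88.
banana only: max(8/1, 205/8) = 25.62 servings → $8.97.
bell pepper + orange: intersection lies outside the first quadrant.
bell pepper + avocado with both tight: 1.473 servings and 5.054 servings → $11.72.
bell pepper + banana with both tight: 1.72 servings and 4.561 servings → $2.89.
orange + avocado with both tight: 2.096 servings and 5.904 servings → $13.55.
orange + banana with both tight: 2.518 servings and 5.482 servings → $3.30.
avocado + banana: intersection lies outside the first quadrant.
Cheapest feasible corner: $2.89.

$2.89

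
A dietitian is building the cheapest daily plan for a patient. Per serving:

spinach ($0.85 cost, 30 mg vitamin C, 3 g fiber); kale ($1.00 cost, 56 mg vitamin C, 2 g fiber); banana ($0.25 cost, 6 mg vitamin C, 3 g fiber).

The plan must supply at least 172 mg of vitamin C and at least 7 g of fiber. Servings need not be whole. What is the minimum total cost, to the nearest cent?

Compare the cost at each extreme point of the feasible region.
spinach only: max(172/30, 7/3) = 5.733 servings → $4.87.
kale only: max(172/56, 7/2) = 3.5 servings → $3.50.
banana only: max(172/6, 7/3) = 28.67 servings → $7.17.
spinach + kale with both tight: 0.4444 servings and 2.833 servings → $3.21.
spinach + banana with both targets exact would need a negative amount; discard.
kale + banana with both tight: 3.038 servings and 0.3077 servings → $3.12.
So the least-cost plan costs $3.12.

$3.12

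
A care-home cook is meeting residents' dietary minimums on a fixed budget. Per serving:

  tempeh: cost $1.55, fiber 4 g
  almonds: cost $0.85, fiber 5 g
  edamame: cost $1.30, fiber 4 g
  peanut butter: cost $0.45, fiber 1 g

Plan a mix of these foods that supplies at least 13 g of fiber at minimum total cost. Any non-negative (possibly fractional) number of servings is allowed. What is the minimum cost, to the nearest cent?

$2.21

Cost per g of fiber: almonds $0.1700, edamame $0.3250, tempeh $0.3875, peanut butter $0.4500.
With no serving limits, use only almonds: 13 g / 5 g = 2.6 servings × $0.85 = $2.21.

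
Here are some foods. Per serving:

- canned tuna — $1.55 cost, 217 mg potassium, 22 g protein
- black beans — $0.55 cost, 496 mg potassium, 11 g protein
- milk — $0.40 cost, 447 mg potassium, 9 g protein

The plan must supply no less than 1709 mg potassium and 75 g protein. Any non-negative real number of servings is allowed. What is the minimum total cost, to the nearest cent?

Check every corner: each single food scaled to meet both minima, and each pair solved so both constraints bind.
canned tuna only: max(1709/217, 75/22) = 7.876 servings → $12.21.
black beans only: max(1709/496, 75/11) = 6.818 servings → $3.75.
milk only: max(1709/447, 75/9) = 8.333 servings → $3.33.
canned tuna + black beans with both tight: 2.158 servings and 2.501 servings → $4.72.
canned tuna + milk with both tight: 2.302 servings and 2.706 servings → $4.65.
black beans + milk with both targets exact would need a negative amount; discard.
Cheapest feasible corner: $3.33.

$3.33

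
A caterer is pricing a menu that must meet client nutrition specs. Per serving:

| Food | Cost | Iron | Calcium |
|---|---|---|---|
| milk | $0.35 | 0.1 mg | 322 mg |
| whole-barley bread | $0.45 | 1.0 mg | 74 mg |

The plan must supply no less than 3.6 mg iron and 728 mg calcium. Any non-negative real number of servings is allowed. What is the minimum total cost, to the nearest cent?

Compare the cost at each extreme point of the feasible region.
milk only: max(3.6/0.1, 728/322) = 36 servings → $12.60.
whole-barley bread only: max(3.6/1.0, 728/74) = 9.838 servings → $4.43.
milk + whole-barley bread with both tight: 1.467 servings and 3.453 servings → $2.07.
Cheapest feasible corner: $2.07.

$2.07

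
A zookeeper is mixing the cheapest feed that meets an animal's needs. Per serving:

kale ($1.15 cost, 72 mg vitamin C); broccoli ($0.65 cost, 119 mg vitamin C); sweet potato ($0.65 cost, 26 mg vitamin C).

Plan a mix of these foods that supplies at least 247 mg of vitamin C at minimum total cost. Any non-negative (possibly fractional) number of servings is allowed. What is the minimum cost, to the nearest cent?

$1.35

Cost per mg of vitamin C: broccoli $0.0055, kale $0.0160, sweet potato $0.0250.
With no serving limits, use only broccoli: 247 mg / 119 mg = 2.076 servings × $0.65 = $1.35.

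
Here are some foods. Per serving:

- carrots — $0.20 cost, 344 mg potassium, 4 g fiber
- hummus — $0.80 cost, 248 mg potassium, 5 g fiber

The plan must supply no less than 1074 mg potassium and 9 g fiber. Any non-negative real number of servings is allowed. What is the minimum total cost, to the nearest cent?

$0.62

At the optimum either one food covers both requirements or two foods hit both targets exactly; no other combination can be cheaper.
carrots only: max(1074/344, 9/4) = 3.122 servings → $0.62.
hummus only: max(1074/248, 9/5) = 4.331 servings → $3.46.
carrots + hummus with both targets exact would need a negative amount; discard.
The minimum over all feasible corners is $0.62.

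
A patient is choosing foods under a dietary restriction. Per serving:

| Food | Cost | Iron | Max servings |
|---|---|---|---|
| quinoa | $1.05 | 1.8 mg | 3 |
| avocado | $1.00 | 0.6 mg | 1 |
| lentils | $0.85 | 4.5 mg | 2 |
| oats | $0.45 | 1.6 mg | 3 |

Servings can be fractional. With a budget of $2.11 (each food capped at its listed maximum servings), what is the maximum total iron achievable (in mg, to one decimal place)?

Iron per dollar: lentils 5.294, oats 3.556, quinoa 1.714, avocado 0.6.
Take 2 servings of lentils: spends $1.70, +9.0 mg iron (running total 9.0 mg).
Take 0.9111 servings of oats: spends $0.41, +1.5 mg iron (running total 10.5 mg).
Filling greedily by iron-per-dollar is optimal for one linear limit, giving 10.5 mg.

10.5 mg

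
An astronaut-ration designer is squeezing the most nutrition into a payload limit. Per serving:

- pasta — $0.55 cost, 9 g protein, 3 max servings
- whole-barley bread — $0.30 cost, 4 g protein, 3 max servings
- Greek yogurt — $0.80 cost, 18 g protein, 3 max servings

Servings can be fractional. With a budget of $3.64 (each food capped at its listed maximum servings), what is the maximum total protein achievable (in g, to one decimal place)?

Protein per dollar: Greek yogurt 22.5, pasta 16.36, whole-barley bread 13.33.
Take 3 servings of Greek yogurt: spends $2.40, +54.0 g protein (running total 54.0 g).
Take 2.255 servings of pasta: spends $1.24, +20.3 g protein (running total 74.3 g).
Greedy by best ratio exhausts the cost allowance optimally: 74.3 g.

74.3 g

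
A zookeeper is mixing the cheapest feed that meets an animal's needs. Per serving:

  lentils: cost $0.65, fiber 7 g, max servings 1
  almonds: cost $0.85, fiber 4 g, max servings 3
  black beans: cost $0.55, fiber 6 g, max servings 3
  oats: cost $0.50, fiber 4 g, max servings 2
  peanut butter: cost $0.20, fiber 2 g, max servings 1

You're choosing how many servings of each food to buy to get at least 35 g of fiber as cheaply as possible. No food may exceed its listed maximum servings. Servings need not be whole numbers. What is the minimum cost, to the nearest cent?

$3.50

Cost per g of fiber: black beans $0.0917, lentils $0.0929, peanut butter $0.1000, oats $0.1250, almonds $0.2125.
Take 3 servings of black beans: +18.0 g fiber for $1.65 (total $1.65, still need 17.0 g).
Take 1 serving of lentils: +7.0 g fiber for $0.65 (total $2.30, still need 10.0 g).
Take 1 serving of peanut butter: +2.0 g fiber for $0.20 (total $2.50, still need 8.0 g).
Take 2 servings of oats: +8.0 g fiber for $1.00 (total $3.50, still need 0.0 g).
Greedy by cheapest-per-g is optimal for a single linear constraint, so the minimum cost is $3.50.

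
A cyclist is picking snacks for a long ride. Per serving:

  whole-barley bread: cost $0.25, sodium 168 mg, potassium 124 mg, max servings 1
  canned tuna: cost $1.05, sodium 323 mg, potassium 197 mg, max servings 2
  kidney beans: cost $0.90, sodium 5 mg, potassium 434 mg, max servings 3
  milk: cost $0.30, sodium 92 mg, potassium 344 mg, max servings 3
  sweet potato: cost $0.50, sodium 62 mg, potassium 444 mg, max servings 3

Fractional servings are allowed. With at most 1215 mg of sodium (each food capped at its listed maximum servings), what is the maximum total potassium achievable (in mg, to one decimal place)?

4137.6 mg

Potassium per mg sodium: kidney beans 86.8, sweet potato 7.161, milk 3.739, whole-barley bread 0.7381, canned tuna 0.6099.
Take 3 servings of kidney beans: uses 15 mg sodium, +1302.0 mg potassium (running total 1302.0 mg).
Take 3 servings of sweet potato: uses 186 mg sodium, +1332.0 mg potassium (running total 2634.0 mg).
Take 3 servings of milk: uses 276 mg sodium, +1032.0 mg potassium (running total 3666.0 mg).
Take 1 serving of whole-barley bread: uses 168 mg sodium, +124.0 mg potassium (running total 3790.0 mg).
Take 1.765 servings of canned tuna: uses 570 mg sodium, +347.6 mg potassium (running total 4137.6 mg).
Greedy by best ratio exhausts the sodium allowance optimally: 4137.6 mg.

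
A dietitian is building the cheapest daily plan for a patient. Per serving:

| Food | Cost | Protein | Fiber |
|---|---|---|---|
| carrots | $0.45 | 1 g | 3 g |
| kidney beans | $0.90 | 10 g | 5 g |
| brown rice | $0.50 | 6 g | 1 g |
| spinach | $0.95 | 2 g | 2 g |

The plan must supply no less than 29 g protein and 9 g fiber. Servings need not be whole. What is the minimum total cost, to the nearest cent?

An LP optimum is at a vertex; with two nutrient constraints at most two foods are used. Check each candidate.
carrots only: max(29/1, 9/3) = 29 servings → $13.05.
kidney beans only: max(29/10, 9/5) = 2.9 servings → $2.61.
brown rice only: max(29/6, 9/1) = 9 servings → $4.50.
spinach only: max(29/2, 9/2) = 14.5 servings → $13.78.
carrots + kidney beans: the both-tight solution has a negative serving — not a feasible corner.
carrots + brown rice with both tight: 1.471 servings and 4.588 servings → $2.96.
carrots + spinach with both targets exact would need a negative amount; discard.
kidney beans + brown rice with both tight: 1.25 servings and 2.75 servings → $2.50.
kidney beans + spinach: intersection lies outside the first quadrant.
brown rice + spinach with both tight: 4 servings and 2.5 servings → $4.38.
So the least-cost plan costs $2.50.

$2.50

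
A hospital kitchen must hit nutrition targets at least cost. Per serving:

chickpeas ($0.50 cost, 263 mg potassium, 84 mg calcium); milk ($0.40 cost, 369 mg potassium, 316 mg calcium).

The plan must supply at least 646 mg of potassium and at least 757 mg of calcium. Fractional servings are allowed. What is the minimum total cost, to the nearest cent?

For a min-cost LP with two ≥-constraints, a basic feasible solution has at most two positive variables.
chickpeas only: max(646/263, 757/84) = 9.012 servings → $4.51.
milk only: max(646/369, 757/316) = 2.396 servings → $0.96.
chickpeas + milk: intersection lies outside the first quadrant.
The minimum over all feasible corners is $0.96.

$0.96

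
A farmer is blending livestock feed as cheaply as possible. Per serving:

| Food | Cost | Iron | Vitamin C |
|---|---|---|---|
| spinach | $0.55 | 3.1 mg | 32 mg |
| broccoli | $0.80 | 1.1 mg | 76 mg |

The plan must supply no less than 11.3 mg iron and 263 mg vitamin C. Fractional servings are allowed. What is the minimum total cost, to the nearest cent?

Compare the cost at each extreme point of the feasible region.
spinach only: max(11.3/3.1, 263/32) = 8.219 servings → $4.52.
broccoli only: max(11.3/1.1, 263/76) = 10.27 servings → $8.22.
spinach + broccoli with both tight: 2.842 servings and 2.264 servings → $3.37.
The minimum over all feasible corners is $3.37.

$3.37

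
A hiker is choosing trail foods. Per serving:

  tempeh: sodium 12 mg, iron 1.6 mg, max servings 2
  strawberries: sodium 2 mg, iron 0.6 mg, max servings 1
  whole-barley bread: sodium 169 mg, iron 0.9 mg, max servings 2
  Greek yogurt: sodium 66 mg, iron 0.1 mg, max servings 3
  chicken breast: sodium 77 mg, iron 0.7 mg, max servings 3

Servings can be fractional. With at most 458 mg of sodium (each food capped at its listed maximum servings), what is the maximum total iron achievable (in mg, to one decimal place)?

Iron per mg sodium: strawberries 0.3, tempeh 0.1333, chicken breast 0.009091, whole-barley bread 0.005325, Greek yogurt 0.001515.
Take 1 serving of strawberries: uses 2 mg sodium, +0.6 mg iron (running total 0.6 mg).
Take 2 servings of tempeh: uses 24 mg sodium, +3.2 mg iron (running total 3.8 mg).
Take 3 servings of chicken breast: uses 231 mg sodium, +2.1 mg iron (running total 5.9 mg).
Take 1.189 servings of whole-barley bread: uses 201 mg sodium, +1.1 mg iron (running total 7.0 mg).
Greedy by best ratio exhausts the sodium allowance optimally: 7.0 mg.

7.0 mg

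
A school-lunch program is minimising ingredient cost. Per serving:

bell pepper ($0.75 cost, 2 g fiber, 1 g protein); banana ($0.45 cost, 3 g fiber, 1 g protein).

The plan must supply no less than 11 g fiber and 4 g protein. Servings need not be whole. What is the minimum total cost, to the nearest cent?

$1.80

Minimising a linear cost over {fiber ≥ 11, protein ≥ 4, servings ≥ 0} — the optimum is at a vertex, using one or two foods.
bell pepper only: max(11/2, 4/1) = 5.5 servings → $4.12.
banana only: max(11/3, 4/1) = 4 servings → $1.80.
bell pepper + banana with both tight: 1 serving and 3 servings → $2.10.
The minimum over all feasible corners is $1.80.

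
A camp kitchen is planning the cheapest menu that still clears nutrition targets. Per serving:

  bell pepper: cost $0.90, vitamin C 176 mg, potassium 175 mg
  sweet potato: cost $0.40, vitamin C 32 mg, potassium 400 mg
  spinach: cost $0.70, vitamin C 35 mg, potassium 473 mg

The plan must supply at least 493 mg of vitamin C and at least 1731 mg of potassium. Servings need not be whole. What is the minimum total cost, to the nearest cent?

A basic optimal solution has at most two foods positive. Try each food alone and each pair with both targets met exactly.
bell pepper only: max(493/176, 1731/175) = 9.891 servings → $8.90.
sweet potato only: max(493/32, 1731/400) = 15.41 servings → $6.16.
spinach only: max(493/35, 1731/473) = 14.09 servings → $9.86.
bell pepper + sweet potato with both tight: 2.188 servings and 3.37 servings → $3.32.
bell pepper + spinach with both tight: 2.238 servings and 2.832 servings → $4.00.
sweet potato + spinach: the both-tight solution has a negative serving — not a feasible corner.
Cheapest feasible corner: $3.32.

$3.32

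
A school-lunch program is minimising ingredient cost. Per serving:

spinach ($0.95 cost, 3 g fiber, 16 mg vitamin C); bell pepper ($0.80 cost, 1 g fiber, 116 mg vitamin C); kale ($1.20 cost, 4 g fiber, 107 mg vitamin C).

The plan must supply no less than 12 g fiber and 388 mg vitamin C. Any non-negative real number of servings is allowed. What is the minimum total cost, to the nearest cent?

$3.98

With two linear requirements the optimum uses one or two foods; enumerate the corners.
spinach only: max(12/3, 388/16) = 24.25 servings → $23.04.
bell pepper only: max(12/1, 388/116) = 12 servings → $9.60.
kale only: max(12/4, 388/107) = 3.626 servings → $4.35.
spinach + bell pepper with both tight: 3.024 servings and 2.928 servings → $5.22.
spinach + kale: intersection lies outside the first quadrant.
bell pepper + kale with both tight: 0.7507 servings and 2.812 servings → $3.98.
So the least-cost plan costs $3.98.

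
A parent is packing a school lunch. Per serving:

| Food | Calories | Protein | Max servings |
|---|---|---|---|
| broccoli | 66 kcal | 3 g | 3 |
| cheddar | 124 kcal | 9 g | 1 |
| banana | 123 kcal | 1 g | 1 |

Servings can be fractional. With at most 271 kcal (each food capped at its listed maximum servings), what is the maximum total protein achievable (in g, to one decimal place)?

Protein per kcal: cheddar 0.07258, broccoli 0.04545, banana 0.00813.
Take 1 serving of cheddar: uses 124 kcal, +9.0 g protein (running total 9.0 g).
Take 2.227 servings of broccoli: uses 147 kcal, +6.7 g protein (running total 15.7 g).
Greedy by best ratio exhausts the calories allowance optimally: 15.7 g.

15.7 g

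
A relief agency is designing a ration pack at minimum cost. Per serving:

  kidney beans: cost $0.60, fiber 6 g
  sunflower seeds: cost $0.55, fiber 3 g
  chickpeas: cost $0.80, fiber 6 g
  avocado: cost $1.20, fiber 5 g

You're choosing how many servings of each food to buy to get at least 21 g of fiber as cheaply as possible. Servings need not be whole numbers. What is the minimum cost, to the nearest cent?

Cost per g of fiber: kidney beans $0.1000, chickpeas $0.1333, sunflower seeds $0.1833, avocado $0.2400.
With no serving limits, use only kidney beans: 21 g / 6 g = 3.5 servings × $0.60 = $2.10.

$2.10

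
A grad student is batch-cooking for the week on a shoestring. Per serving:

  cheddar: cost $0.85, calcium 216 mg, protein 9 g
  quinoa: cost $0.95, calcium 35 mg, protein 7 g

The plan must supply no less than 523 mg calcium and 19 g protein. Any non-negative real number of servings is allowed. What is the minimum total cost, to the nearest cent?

$2.06

Minimising a linear cost over {calcium ≥ 523, protein ≥ 19, servings ≥ 0} — the optimum is at a vertex, using one or two foods.
cheddar only: max(523/216, 19/9) = 2.421 servings → $2.06.
quinoa only: max(523/35, 19/7) = 14.94 servings → $14.20.
cheddar + quinoa: the both-tight solution has a negative serving — not a feasible corner.
So the least-cost plan costs $2.06.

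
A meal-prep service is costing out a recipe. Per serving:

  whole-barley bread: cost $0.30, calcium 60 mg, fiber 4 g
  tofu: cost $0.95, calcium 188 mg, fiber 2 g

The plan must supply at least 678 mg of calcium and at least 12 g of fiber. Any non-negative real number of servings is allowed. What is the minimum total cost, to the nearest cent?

$3.39

Two binding constraints pin down two serving amounts, so the optimal mix uses at most two foods. The candidates are each food alone (scaled to the tighter of calcium/fiber) and each pair with both constraints tight.
whole-barley bread only: max(678/60, 12/4) = 11.3 servings → $3.39.
tofu only: max(678/188, 12/2) = 6 servings → $5.70.
whole-barley bread + tofu with both tight: 1.424 servings and 3.152 servings → $3.42.
The minimum over all feasible corners is $3.39.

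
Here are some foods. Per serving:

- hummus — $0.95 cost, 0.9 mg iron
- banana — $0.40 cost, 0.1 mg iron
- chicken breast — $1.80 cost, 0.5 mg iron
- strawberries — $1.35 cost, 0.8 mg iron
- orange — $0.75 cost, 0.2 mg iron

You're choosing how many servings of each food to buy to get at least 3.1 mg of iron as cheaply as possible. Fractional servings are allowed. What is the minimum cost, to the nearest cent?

Cost per mg of iron: hummus $1.0556, strawberries $1.6875, chicken breast $3.6000, orange $3.7500, banana $4.0000.
With no serving limits, use only hummus: 3.1 mg / 0.9 mg = 3.444 servings × $0.95 = $3.27.

$3.27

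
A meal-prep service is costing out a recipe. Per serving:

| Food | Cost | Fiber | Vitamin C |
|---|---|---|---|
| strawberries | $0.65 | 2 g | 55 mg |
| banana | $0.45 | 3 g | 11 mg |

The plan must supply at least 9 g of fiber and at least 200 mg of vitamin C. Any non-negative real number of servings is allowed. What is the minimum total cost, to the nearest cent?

Check every corner: each single food scaled to meet both minima, and each pair solved so both constraints bind.
strawberries only: max(9/2, 200/55) = 4.5 servings → $2.92.
banana only: max(9/3, 200/11) = 18.18 servings → $8.18.
strawberries + banana with both tight: 3.503 servings and 0.6643 servings → $2.58.
Cheapest feasible corner: $2.58.

$2.58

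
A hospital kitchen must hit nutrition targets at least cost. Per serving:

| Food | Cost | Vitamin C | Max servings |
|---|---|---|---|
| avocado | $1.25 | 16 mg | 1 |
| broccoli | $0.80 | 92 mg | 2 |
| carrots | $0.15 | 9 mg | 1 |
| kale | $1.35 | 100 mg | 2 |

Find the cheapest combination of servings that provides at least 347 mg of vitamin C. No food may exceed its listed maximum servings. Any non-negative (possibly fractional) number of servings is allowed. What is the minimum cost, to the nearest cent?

$3.80

Cost per mg of vitamin C: broccoli $0.0087, kale $0.0135, carrots $0.0167, avocado $0.0781.
Take 2 servings of broccoli: +184.0 mg vitamin C for $1.60 (total $1.60, still need 163.0 mg).
Take 1.63 servings of kale: +163.0 mg vitamin C for $2.20 (total $3.80, still need 0.0 mg).
Filling from the cheapest source first is optimal under one linear minimum: $3.80.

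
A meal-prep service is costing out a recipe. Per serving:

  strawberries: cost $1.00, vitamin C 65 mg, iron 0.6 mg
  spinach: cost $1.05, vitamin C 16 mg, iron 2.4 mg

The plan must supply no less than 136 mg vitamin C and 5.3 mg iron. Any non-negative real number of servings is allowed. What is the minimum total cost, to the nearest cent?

Two binding constraints pin down two serving amounts, so the optimal mix uses at most two foods. The candidates are each food alone (scaled to the tighter of vitamin C/iron) and each pair with both constraints tight.
strawberries only: max(136/65, 5.3/0.6) = 8.833 servings → $8.83.
spinach only: max(136/16, 5.3/2.4) = 8.5 servings → $8.93.
strawberries + spinach with both tight: 1.65 servings and 1.796 servings → $3.54.
So the least-cost plan costs $3.54.

$3.54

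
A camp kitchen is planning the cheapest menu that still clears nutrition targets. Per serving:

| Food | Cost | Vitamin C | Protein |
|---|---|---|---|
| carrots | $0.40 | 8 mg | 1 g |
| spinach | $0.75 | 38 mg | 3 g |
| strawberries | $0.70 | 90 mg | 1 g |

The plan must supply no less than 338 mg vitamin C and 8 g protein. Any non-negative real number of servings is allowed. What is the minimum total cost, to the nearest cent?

carrots only: max(338/8, 8/1) = 42.25 servings → $16.90.
spinach only: max(338/38, 8/3) = 8.895 servings → $6.67.
strawberries only: max(338/90, 8/1) = 8 servings → $5.60.
carrots + spinach: intersection lies outside the first quadrant.
carrots + strawberries with both tight: 4.659 servings and 3.341 servings → $4.20.
spinach + strawberries with both tight: 1.647 servings and 3.06 servings → $3.38.
The minimum over all feasible corners is $3.38.

$3.38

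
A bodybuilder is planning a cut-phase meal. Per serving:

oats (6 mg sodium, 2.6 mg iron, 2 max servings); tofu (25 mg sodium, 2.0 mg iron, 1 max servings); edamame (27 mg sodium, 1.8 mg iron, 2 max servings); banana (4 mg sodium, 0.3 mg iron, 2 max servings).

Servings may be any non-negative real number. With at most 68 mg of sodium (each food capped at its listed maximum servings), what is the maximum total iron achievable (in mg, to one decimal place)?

Iron per mg sodium: oats 0.4333, tofu 0.08, banana 0.075, edamame 0.06667.
Take 2 servings of oats: uses 12 mg sodium, +5.2 mg iron (running total 5.2 mg).
Take 1 serving of tofu: uses 25 mg sodium, +2.0 mg iron (running total 7.2 mg).
Take 2 servings of banana: uses 8 mg sodium, +0.6 mg iron (running total 7.8 mg).
Take 0.8519 servings of edamame: uses 23 mg sodium, +1.5 mg iron (running total 9.3 mg).
Filling greedily by iron-per-mg sodium is optimal for one linear limit, giving 9.3 mg.

9.3 mg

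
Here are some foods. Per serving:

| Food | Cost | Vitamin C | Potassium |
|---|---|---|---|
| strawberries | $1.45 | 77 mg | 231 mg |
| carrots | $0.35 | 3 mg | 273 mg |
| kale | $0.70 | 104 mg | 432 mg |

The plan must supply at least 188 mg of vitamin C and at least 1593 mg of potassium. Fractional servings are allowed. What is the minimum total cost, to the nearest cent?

$2.29

strawberries only: max(188/77, 1593/231) = 6.896 servings → $10.00.
carrots only: max(188/3, 1593/273) = 62.67 servings → $21.93.
kale only: max(188/104, 1593/432) = 3.688 servings → $2.58.
strawberries + carrots with both tight: 2.29 servings and 3.898 servings → $4.68.
strawberries + kale: the both-tight solution has a negative serving — not a feasible corner.
carrots + kale with both tight: 3.117 servings and 1.718 servings → $2.29.
The minimum over all feasible corners is $2.29.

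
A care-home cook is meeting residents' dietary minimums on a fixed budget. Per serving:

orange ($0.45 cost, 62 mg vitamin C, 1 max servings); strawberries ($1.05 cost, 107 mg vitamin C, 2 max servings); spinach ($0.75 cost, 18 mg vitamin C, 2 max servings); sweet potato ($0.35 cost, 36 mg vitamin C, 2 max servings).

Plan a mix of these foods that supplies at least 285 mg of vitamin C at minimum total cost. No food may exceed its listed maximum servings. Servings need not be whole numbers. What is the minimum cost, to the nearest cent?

$2.63

Cost per mg of vitamin C: orange $0.0073, sweet potato $0.0097, strawberries $0.0098, spinach $0.0417.
Take 1 serving of orange: +62.0 mg vitamin C for $0.45 (total $0.45, still need 223.0 mg).
Take 2 servings of sweet potato: +72.0 mg vitamin C for $0.70 (total $1.15, still need 151.0 mg).
Take 1.411 servings of strawberries: +151.0 mg vitamin C for $1.48 (total $2.63, still need 0.0 mg).
Filling from the cheapest source first is optimal under one linear minimum: $2.63.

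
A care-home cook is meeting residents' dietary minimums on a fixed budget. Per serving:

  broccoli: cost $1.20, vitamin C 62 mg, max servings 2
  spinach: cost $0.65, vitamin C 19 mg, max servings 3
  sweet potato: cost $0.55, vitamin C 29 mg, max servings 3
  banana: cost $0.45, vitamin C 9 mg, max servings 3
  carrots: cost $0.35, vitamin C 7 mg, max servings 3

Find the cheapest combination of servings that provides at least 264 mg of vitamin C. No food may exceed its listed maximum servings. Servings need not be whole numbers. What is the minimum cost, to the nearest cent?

Cost per mg of vitamin C: sweet potato $0.0190, broccoli $0.0194, spinach $0.0342, banana $0.0500, carrots $0.0500.
Take 3 servings of sweet potato: +87.0 mg vitamin C for $1.65 (total $1.65, still need 177.0 mg).
Take 2 servings of broccoli: +124.0 mg vitamin C for $2.40 (total $4.05, still need 53.0 mg).
Take 2.789 servings of spinach: +53.0 mg vitamin C for $1.81 (total $5.86, still need 0.0 mg).
Filling from the cheapest source first is optimal under one linear minimum: $5.86.

$5.86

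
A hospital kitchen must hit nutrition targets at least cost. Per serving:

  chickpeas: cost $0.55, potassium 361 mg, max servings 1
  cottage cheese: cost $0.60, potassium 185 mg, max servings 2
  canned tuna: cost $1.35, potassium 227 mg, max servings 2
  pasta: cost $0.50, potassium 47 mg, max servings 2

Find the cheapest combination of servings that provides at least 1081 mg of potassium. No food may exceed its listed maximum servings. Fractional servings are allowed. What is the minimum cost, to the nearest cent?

Cost per mg of potassium: chickpeas $0.0015, cottage cheese $0.0032, canned tuna $0.0059, pasta $0.0106.
Take 1 serving of chickpeas: +361.0 mg potassium for $0.55 (total $0.55, still need 720.0 mg).
Take 2 servings of cottage cheese: +370.0 mg potassium for $1.20 (total $1.75, still need 350.0 mg).
Take 1.542 servings of canned tuna: +350.0 mg potassium for $2.08 (total $3.83, still need 0.0 mg).
Filling from the cheapest source first is optimal under one linear minimum: $3.83.

$3.83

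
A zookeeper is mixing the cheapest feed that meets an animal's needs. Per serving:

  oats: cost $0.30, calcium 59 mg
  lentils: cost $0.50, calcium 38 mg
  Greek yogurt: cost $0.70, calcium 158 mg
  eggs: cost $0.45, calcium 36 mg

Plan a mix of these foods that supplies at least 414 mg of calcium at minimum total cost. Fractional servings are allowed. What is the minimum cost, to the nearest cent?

Cost per mg of calcium: Greek yogurt $0.0044, oats $0.0051, eggs $0.0125, lentils $0.0132.
With no serving limits, use only Greek yogurt: 414 mg / 158 mg = 2.62 servings × $0.70 = $1.83.

$1.83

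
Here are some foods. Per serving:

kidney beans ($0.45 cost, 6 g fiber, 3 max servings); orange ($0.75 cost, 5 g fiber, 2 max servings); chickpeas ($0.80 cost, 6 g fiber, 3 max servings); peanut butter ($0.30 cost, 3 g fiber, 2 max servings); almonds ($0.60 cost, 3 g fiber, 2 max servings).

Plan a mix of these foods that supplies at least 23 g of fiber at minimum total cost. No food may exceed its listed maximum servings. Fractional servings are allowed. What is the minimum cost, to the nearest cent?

Cost per g of fiber: kidney beans $0.0750, peanut butter $0.1000, chickpeas $0.1333, orange $0.1500, almonds $0.2000.
Take 3 servings of kidney beans: +18.0 g fiber for $1.35 (total $1.35, still need 5.0 g).
Take 1.667 servings of peanut butter: +5.0 g fiber for $0.50 (total $1.85, still need 0.0 g).
Greedy by cheapest-per-g is optimal for a single linear constraint, so the minimum cost is $1.85.

$1.85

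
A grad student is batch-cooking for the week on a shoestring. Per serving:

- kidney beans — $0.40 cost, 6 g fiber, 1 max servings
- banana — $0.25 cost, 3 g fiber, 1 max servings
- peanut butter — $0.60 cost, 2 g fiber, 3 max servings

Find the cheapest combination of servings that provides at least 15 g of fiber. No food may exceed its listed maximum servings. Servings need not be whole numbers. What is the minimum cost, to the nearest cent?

$2.45

Cost per g of fiber: kidney beans $0.0667, banana $0.0833, peanut butter $0.3000.
Take 1 serving of kidney beans: +6.0 g fiber for $0.40 (total $0.40, still need 9.0 g).
Take 1 serving of banana: +3.0 g fiber for $0.25 (total $0.65, still need 6.0 g).
Take 3 servings of peanut butter: +6.0 g fiber for $1.80 (total $2.45, still need 0.0 g).
Greedy by cheapest-per-g is optimal for a single linear constraint, so the minimum cost is $2.45.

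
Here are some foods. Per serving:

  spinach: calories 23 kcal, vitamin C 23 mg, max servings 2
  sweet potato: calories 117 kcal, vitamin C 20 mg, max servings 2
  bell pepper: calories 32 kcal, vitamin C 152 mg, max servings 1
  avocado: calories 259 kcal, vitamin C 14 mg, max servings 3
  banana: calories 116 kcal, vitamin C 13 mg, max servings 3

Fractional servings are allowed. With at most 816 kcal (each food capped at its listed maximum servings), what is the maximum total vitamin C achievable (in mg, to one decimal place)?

285.4 mg

Vitamin C per kcal: bell pepper 4.75, spinach 1, sweet potato 0.1709, banana 0.1121, avocado 0.05405.
Take 1 serving of bell pepper: uses 32 kcal, +152.0 mg vitamin C (running total 152.0 mg).
Take 2 servings of spinach: uses 46 kcal, +46.0 mg vitamin C (running total 198.0 mg).
Take 2 servings of sweet potato: uses 234 kcal, +40.0 mg vitamin C (running total 238.0 mg).
Take 3 servings of banana: uses 348 kcal, +39.0 mg vitamin C (running total 277.0 mg).
Take 0.6023 servings of avocado: uses 156 kcal, +8.4 mg vitamin C (running total 285.4 mg).
Filling greedily by vitamin C-per-kcal is optimal for one linear limit, giving 285.4 mg.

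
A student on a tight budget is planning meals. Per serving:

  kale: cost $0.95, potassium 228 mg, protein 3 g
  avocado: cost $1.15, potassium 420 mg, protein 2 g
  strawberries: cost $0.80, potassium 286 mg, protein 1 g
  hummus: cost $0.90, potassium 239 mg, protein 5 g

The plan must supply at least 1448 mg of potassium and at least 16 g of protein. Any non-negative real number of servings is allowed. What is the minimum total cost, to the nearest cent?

$4.54

At the optimum either one food covers both requirements or two foods hit both targets exactly; no other combination can be cheaper.
kale only: max(1448/228, 16/3) = 6.351 servings → $6.03.
avocado only: max(1448/420, 16/2) = 8 servings → $9.20.
strawberries only: max(1448/286, 16/1) = 16 servings → $12.80.
hummus only: max(1448/239, 16/5) = 6.059 servings → $5.45.
kale + avocado with both tight: 4.756 servings and 0.8657 servings → $5.51.
kale + strawberries with both tight: 4.965 servings and 1.105 servings → $5.60.
kale + hummus with both targets exact would need a negative amount; discard.
avocado + strawberries: the both-tight solution has a negative serving — not a feasible corner.
avocado + hummus with both tight: 2.106 servings and 2.358 servings → $4.54.
strawberries + hummus with both tight: 2.868 servings and 2.626 servings → $4.66.
Cheapest feasible corner: $4.54.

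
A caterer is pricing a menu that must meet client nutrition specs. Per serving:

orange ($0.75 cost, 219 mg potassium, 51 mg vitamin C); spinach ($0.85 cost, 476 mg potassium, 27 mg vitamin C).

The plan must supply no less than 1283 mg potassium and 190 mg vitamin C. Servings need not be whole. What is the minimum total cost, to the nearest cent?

Two binding constraints pin down two serving amounts, so the optimal mix uses at most two foods. The candidates are each food alone (scaled to the tighter of potassium/vitamin C) and each pair with both constraints tight.
orange only: max(1283/219, 190/51) = 5.858 servings → $4.39.
spinach only: max(1283/476, 190/27) = 7.037 servings → $5.98.
orange + spinach with both tight: 3.039 servings and 1.297 servings → $3.38.
Cheapest feasible corner: $3.38.

$3.38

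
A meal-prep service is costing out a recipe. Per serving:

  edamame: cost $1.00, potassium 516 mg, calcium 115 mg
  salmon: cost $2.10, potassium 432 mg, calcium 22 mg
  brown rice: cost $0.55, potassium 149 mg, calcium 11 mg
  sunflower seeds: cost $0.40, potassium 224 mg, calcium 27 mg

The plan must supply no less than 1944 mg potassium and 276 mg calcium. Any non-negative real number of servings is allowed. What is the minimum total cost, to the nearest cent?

$3.53

The cheapest plan sits at a corner of the feasible region — with two constraints it uses at most two foods.
edamame only: max(1944/516, 276/115) = 3.767 servings → $3.77.
salmon only: max(1944/432, 276/22) = 12.55 servings → $26.35.
brown rice only: max(1944/149, 276/11) = 25.09 servings → $13.80.
sunflower seeds only: max(1944/224, 276/27) = 10.22 servings → $4.09.
edamame + salmon with both tight: 1.995 servings and 2.117 servings → $6.44.
edamame + brown rice with both tight: 1.723 servings and 7.081 servings → $5.62.
edamame + sunflower seeds with both tight: 0.7893 servings and 6.86 servings → $3.53.
salmon + brown rice with both targets exact would need a negative amount; discard.
salmon + sunflower seeds with both targets exact would need a negative amount; discard.
brown rice + sunflower seeds: intersection lies outside the first quadrant.
Cheapest feasible corner: $3.53.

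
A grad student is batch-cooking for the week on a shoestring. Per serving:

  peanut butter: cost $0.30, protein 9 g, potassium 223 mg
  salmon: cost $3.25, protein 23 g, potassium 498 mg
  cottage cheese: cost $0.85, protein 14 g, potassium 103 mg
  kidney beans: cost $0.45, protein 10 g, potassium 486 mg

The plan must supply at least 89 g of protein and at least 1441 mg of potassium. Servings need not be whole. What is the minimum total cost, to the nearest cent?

Check every corner: each single food scaled to meet both minima, and each pair solved so both constraints bind.
peanut butter only: max(89/9, 1441/223) = 9.889 servings → $2.97.
salmon only: max(89/23, 1441/498) = 3.87 servings → $12.58.
cottage cheese only: max(89/14, 1441/103) = 13.99 servings → $11.89.
kidney beans only: max(89/10, 1441/486) = 8.9 servings → $4.00.
peanut butter + salmon with both targets exact would need a negative amount; discard.
peanut butter + cottage cheese with both tight: 5.015 servings and 3.133 servings → $4.17.
peanut butter + kidney beans with both targets exact would need a negative amount; discard.
salmon + cottage cheese with both tight: 2.391 servings and 2.429 servings → $9.84.
salmon + kidney beans: intersection lies outside the first quadrant.
cottage cheese + kidney beans with both tight: 4.995 servings and 1.906 servings → $5.10.
So the least-cost plan costs $2.97.

$2.97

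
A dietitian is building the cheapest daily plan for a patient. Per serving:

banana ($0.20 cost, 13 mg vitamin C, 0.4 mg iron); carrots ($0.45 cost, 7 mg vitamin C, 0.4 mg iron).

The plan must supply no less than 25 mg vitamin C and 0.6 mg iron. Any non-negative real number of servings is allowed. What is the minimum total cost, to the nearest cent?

$0.38

This is a tiny linear program; its minimum lies at a vertex of the feasible set. List the vertices and price them.
banana only: max(25/13, 0.6/0.4) = 1.923 servings → $0.38.
carrots only: max(25/7, 0.6/0.4) = 3.571 servings → $1.61.
banana + carrots with both targets exact would need a negative amount; discard.
Cheapest feasible corner: $0.38.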